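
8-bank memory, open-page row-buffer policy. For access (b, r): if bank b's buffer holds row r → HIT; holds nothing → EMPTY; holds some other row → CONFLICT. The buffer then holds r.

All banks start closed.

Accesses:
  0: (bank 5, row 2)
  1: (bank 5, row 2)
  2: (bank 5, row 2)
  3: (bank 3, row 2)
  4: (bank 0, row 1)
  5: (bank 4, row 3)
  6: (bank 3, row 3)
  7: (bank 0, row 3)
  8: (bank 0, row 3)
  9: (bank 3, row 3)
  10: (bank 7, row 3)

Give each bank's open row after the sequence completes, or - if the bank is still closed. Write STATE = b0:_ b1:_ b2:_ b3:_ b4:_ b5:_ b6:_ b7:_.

STATE = b0:3 b1:- b2:- b3:3 b4:3 b5:2 b6:- b7:3

step 0: bank5 None->2 [EMPTY]
step 1: bank5 2->2 [HIT]
step 2: bank5 2->2 [HIT]
step 3: bank3 None->2 [EMPTY]
step 4: bank0 None->1 [EMPTY]
step 5: bank4 None->3 [EMPTY]
step 6: bank3 2->3 [CONFLICT]
step 7: bank0 1->3 [CONFLICT]
step 8: bank0 3->3 [HIT]
step 9: bank3 3->3 [HIT]
step 10: bank7 None->3 [EMPTY]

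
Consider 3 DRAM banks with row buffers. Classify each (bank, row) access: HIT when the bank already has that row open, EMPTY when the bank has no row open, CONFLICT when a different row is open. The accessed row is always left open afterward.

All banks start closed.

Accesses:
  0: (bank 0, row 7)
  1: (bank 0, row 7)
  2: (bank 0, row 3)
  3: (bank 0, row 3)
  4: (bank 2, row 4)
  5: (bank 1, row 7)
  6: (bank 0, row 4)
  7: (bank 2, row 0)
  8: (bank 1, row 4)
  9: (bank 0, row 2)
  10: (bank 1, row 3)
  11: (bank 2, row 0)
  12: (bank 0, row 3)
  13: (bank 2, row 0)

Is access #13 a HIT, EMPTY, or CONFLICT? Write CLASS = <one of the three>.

step 0: bank0 None->7 [EMPTY]
step 1: bank0 7->7 [HIT]
step 2: bank0 7->3 [CONFLICT]
step 3: bank0 3->3 [HIT]
step 4: bank2 None->4 [EMPTY]
step 5: bank1 None->7 [EMPTY]
step 6: bank0 3->4 [CONFLICT]
step 7: bank2 4->0 [CONFLICT]
step 8: bank1 7->4 [CONFLICT]
step 9: bank0 4->2 [CONFLICT]
step 10: bank1 4->3 [CONFLICT]
step 11: bank2 0->0 [HIT]
step 12: bank0 2->3 [CONFLICT]
step 13: bank2 0->0 [HIT]

CLASS = HIT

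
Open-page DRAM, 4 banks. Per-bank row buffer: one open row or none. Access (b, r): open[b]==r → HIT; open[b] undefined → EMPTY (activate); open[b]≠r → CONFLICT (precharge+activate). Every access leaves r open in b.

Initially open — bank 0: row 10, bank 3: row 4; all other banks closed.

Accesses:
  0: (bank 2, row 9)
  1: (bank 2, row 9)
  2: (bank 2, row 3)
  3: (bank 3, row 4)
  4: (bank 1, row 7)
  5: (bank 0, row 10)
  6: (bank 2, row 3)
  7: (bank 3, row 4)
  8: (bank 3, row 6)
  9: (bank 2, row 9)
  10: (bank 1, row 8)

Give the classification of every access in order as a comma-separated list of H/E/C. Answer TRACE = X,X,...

TRACE = E,H,C,H,E,H,H,H,C,C,C

step 0: bank2 None->9 [EMPTY]
step 1: bank2 9->9 [HIT]
step 2: bank2 9->3 [CONFLICT]
step 3: bank3 4->4 [HIT]
step 4: bank1 None->7 [EMPTY]
step 5: bank0 10->10 [HIT]
step 6: bank2 3->3 [HIT]
step 7: bank3 4->4 [HIT]
step 8: bank3 4->6 [CONFLICT]
step 9: bank2 3->9 [CONFLICT]
step 10: bank1 7->8 [CONFLICT]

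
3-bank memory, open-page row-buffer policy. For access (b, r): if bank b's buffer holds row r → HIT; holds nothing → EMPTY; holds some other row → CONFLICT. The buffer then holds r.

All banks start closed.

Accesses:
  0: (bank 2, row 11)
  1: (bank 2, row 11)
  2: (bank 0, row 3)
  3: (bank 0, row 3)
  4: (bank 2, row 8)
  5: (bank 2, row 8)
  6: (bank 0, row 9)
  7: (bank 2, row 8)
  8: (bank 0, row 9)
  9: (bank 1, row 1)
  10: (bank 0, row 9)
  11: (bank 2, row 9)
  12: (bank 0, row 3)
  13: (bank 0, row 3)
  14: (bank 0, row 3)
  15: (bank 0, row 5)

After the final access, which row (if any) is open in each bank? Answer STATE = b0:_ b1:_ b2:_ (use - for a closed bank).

0: bank 2 row 11 — prev None → EMPTY
1: bank 2 row 11 — prev 11 → HIT
2: bank 0 row 3 — prev None → EMPTY
3: bank 0 row 3 — prev 3 → HIT
4: bank 2 row 8 — prev 11 → CONFLICT
5: bank 2 row 8 — prev 8 → HIT
6: bank 0 row 9 — prev 3 → CONFLICT
7: bank 2 row 8 — prev 8 → HIT
8: bank 0 row 9 — prev 9 → HIT
9: bank 1 row 1 — prev None → EMPTY
10: bank 0 row 9 — prev 9 → HIT
11: bank 2 row 9 — prev 8 → CONFLICT
12: bank 0 row 3 — prev 9 → CONFLICT
13: bank 0 row 3 — prev 3 → HIT
14: bank 0 row 3 — prev 3 → HIT
15: bank 0 row 5 — prev 3 → CONFLICT

STATE = b0:5 b1:1 b2:9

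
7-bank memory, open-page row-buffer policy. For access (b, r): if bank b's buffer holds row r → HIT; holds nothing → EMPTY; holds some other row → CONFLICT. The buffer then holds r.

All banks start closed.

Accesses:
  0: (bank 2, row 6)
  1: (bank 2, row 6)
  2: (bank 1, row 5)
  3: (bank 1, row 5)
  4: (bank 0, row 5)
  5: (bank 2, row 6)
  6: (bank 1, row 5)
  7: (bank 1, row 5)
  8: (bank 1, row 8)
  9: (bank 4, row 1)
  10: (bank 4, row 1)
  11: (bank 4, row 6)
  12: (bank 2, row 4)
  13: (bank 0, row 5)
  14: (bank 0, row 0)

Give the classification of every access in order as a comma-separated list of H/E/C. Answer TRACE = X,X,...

step 0: bank2 None->6 [EMPTY]
step 1: bank2 6->6 [HIT]
step 2: bank1 None->5 [EMPTY]
step 3: bank1 5->5 [HIT]
step 4: bank0 None->5 [EMPTY]
step 5: bank2 6->6 [HIT]
step 6: bank1 5->5 [HIT]
step 7: bank1 5->5 [HIT]
step 8: bank1 5->8 [CONFLICT]
step 9: bank4 None->1 [EMPTY]
step 10: bank4 1->1 [HIT]
step 11: bank4 1->6 [CONFLICT]
step 12: bank2 6->4 [CONFLICT]
step 13: bank0 5->5 [HIT]
step 14: bank0 5->0 [CONFLICT]

TRACE = E,H,E,H,E,H,H,H,C,E,H,C,C,H,C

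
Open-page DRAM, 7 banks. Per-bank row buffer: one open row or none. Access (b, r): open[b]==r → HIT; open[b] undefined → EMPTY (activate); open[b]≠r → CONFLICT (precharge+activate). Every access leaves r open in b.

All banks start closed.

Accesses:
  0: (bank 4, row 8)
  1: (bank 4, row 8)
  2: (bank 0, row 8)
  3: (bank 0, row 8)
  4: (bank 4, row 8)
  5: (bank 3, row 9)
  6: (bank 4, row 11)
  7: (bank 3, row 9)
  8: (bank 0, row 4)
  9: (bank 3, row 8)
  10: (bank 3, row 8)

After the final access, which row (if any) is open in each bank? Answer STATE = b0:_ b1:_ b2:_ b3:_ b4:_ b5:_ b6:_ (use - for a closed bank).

STATE = b0:4 b1:- b2:- b3:8 b4:11 b5:- b6:-

  [0] b4 r8: no row ⇒ E
  [1] b4 r8: had r8 ⇒ H
  [2] b0 r8: no row ⇒ E
  [3] b0 r8: had r8 ⇒ H
  [4] b4 r8: had r8 ⇒ H
  [5] b3 r9: no row ⇒ E
  [6] b4 r11: had r8 ⇒ C
  [7] b3 r9: had r9 ⇒ H
  [8] b0 r4: had r8 ⇒ C
  [9] b3 r8: had r9 ⇒ C
  [10] b3 r8: had r8 ⇒ H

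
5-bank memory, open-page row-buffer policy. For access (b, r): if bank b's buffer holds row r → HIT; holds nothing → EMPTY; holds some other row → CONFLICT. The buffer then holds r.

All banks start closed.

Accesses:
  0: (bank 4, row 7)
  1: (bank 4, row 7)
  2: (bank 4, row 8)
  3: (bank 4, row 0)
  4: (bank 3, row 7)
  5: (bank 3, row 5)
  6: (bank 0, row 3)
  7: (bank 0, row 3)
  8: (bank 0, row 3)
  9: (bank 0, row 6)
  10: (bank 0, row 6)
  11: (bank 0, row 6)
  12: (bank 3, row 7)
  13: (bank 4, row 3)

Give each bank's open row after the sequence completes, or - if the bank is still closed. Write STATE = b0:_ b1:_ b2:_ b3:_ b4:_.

0: bank 4 row 7 — prev None → EMPTY
1: bank 4 row 7 — prev 7 → HIT
2: bank 4 row 8 — prev 7 → CONFLICT
3: bank 4 row 0 — prev 8 → CONFLICT
4: bank 3 row 7 — prev None → EMPTY
5: bank 3 row 5 — prev 7 → CONFLICT
6: bank 0 row 3 — prev None → EMPTY
7: bank 0 row 3 — prev 3 → HIT
8: bank 0 row 3 — prev 3 → HIT
9: bank 0 row 6 — prev 3 → CONFLICT
10: bank 0 row 6 — prev 6 → HIT
11: bank 0 row 6 — prev 6 → HIT
12: bank 3 row 7 — prev 5 → CONFLICT
13: bank 4 row 3 — prev 0 → CONFLICT

STATE = b0:6 b1:- b2:- b3:7 b4:3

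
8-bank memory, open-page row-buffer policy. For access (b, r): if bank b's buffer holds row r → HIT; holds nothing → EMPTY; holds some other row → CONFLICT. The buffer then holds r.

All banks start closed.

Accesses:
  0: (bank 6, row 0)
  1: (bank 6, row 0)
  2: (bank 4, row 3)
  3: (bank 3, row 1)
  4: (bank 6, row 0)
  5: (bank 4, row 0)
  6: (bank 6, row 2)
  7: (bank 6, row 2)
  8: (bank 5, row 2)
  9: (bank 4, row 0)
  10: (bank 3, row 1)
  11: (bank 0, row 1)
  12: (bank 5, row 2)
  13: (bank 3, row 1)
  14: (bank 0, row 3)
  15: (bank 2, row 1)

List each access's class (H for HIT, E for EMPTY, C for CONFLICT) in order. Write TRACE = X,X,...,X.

TRACE = E,H,E,E,H,C,C,H,E,H,H,E,H,H,C,E

step 0: bank6 None->0 [EMPTY]
step 1: bank6 0->0 [HIT]
step 2: bank4 None->3 [EMPTY]
step 3: bank3 None->1 [EMPTY]
step 4: bank6 0->0 [HIT]
step 5: bank4 3->0 [CONFLICT]
step 6: bank6 0->2 [CONFLICT]
step 7: bank6 2->2 [HIT]
step 8: bank5 None->2 [EMPTY]
step 9: bank4 0->0 [HIT]
step 10: bank3 1->1 [HIT]
step 11: bank0 None->1 [EMPTY]
step 12: bank5 2->2 [HIT]
step 13: bank3 1->1 [HIT]
step 14: bank0 1->3 [CONFLICT]
step 15: bank2 None->1 [EMPTY]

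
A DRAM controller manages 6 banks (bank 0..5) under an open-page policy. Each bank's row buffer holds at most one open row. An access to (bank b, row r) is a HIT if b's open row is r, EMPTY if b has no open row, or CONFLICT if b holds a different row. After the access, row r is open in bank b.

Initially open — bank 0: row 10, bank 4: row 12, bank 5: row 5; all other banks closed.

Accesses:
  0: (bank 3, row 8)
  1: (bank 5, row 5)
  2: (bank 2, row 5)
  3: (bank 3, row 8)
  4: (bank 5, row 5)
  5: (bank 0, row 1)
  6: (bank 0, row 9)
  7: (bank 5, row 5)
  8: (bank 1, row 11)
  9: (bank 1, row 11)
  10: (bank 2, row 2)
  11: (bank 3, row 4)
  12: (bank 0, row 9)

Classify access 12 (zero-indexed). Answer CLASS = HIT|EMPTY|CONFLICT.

#0 (3,8) E
#1 (5,5) H  (was 5)
#2 (2,5) E
#3 (3,8) H  (was 8)
#4 (5,5) H  (was 5)
#5 (0,1) C  (was 10)
#6 (0,9) C  (was 1)
#7 (5,5) H  (was 5)
#8 (1,11) E
#9 (1,11) H  (was 11)
#10 (2,2) C  (was 5)
#11 (3,4) C  (was 8)
#12 (0,9) H  (was 9)

CLASS = HIT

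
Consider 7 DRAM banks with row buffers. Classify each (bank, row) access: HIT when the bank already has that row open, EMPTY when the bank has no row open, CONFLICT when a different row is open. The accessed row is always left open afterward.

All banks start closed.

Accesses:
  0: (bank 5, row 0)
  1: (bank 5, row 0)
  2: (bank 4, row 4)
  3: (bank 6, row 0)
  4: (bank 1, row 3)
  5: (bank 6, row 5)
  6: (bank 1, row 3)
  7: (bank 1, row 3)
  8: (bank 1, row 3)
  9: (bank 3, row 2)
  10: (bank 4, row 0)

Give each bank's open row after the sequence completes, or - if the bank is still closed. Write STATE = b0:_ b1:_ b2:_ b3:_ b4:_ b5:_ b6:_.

#0 (5,0) E
#1 (5,0) H  (was 0)
#2 (4,4) E
#3 (6,0) E
#4 (1,3) E
#5 (6,5) C  (was 0)
#6 (1,3) H  (was 3)
#7 (1,3) H  (was 3)
#8 (1,3) H  (was 3)
#9 (3,2) E
#10 (4,0) C  (was 4)

STATE = b0:- b1:3 b2:- b3:2 b4:0 b5:0 b6:5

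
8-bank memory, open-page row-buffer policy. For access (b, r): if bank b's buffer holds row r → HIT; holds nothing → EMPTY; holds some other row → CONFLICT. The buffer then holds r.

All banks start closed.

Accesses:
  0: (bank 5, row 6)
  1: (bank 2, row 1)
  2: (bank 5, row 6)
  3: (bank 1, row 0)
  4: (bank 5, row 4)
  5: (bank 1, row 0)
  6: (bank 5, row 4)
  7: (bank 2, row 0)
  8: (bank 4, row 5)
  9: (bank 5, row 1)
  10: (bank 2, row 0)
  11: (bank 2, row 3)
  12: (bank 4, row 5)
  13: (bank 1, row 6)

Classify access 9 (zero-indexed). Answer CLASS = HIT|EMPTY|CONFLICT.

#0 (5,6) E
#1 (2,1) E
#2 (5,6) H  (was 6)
#3 (1,0) E
#4 (5,4) C  (was 6)
#5 (1,0) H  (was 0)
#6 (5,4) H  (was 4)
#7 (2,0) C  (was 1)
#8 (4,5) E
#9 (5,1) C  (was 4)
#10 (2,0) H  (was 0)
#11 (2,3) C  (was 0)
#12 (4,5) H  (was 5)
#13 (1,6) C  (was 0)

CLASS = CONFLICT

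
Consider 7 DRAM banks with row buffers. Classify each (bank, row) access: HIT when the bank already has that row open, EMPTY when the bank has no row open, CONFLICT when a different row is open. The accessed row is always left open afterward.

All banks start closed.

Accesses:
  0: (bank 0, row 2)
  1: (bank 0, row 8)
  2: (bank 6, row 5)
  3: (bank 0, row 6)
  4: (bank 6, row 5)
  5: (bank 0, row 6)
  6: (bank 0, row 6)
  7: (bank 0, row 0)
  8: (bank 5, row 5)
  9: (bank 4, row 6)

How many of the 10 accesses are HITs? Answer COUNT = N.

#0 (0,2) E
#1 (0,8) C  (was 2)
#2 (6,5) E
#3 (0,6) C  (was 8)
#4 (6,5) H  (was 5)
#5 (0,6) H  (was 6)
#6 (0,6) H  (was 6)
#7 (0,0) C  (was 6)
#8 (5,5) E
#9 (4,6) E

COUNT = 3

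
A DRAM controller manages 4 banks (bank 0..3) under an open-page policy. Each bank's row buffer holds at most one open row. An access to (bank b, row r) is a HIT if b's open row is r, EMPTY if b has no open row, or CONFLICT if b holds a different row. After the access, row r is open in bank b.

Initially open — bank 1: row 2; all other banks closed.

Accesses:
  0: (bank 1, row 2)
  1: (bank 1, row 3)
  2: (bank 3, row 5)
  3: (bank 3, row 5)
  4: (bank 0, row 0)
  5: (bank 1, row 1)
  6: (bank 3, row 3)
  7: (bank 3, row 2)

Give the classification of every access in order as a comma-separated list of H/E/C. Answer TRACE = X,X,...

  [0] b1 r2: had r2 ⇒ H
  [1] b1 r3: had r2 ⇒ C
  [2] b3 r5: no row ⇒ E
  [3] b3 r5: had r5 ⇒ H
  [4] b0 r0: no row ⇒ E
  [5] b1 r1: had r3 ⇒ C
  [6] b3 r3: had r5 ⇒ C
  [7] b3 r2: had r3 ⇒ C

TRACE = H,C,E,H,E,C,C,C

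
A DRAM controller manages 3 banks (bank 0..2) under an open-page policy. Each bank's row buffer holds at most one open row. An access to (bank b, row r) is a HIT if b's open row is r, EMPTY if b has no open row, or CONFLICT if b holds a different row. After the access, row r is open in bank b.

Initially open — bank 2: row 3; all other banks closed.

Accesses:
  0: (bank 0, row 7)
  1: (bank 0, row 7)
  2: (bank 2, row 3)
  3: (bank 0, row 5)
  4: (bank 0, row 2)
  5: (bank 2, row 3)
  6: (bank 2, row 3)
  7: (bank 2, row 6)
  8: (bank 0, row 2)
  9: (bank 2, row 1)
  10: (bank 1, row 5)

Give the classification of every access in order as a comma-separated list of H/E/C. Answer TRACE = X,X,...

TRACE = E,H,H,C,C,H,H,C,H,C,E

0: bank 0 row 7 — prev None → EMPTY
1: bank 0 row 7 — prev 7 → HIT
2: bank 2 row 3 — prev 3 → HIT
3: bank 0 row 5 — prev 7 → CONFLICT
4: bank 0 row 2 — prev 5 → CONFLICT
5: bank 2 row 3 — prev 3 → HIT
6: bank 2 row 3 — prev 3 → HIT
7: bank 2 row 6 — prev 3 → CONFLICT
8: bank 0 row 2 — prev 2 → HIT
9: bank 2 row 1 — prev 6 → CONFLICT
10: bank 1 row 5 — prev None → EMPTY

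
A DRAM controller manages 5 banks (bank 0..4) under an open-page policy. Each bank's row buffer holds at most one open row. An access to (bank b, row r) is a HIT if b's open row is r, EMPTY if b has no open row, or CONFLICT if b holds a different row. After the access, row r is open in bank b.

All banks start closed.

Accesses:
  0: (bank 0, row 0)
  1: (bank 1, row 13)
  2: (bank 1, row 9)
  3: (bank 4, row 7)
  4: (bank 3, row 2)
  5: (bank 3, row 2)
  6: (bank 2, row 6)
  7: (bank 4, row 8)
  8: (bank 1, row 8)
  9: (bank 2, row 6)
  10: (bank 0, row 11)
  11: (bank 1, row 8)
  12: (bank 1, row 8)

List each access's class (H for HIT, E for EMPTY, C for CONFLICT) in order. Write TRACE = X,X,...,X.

TRACE = E,E,C,E,E,H,E,C,C,H,C,H,H

  [0] b0 r0: no row ⇒ E
  [1] b1 r13: no row ⇒ E
  [2] b1 r9: had r13 ⇒ C
  [3] b4 r7: no row ⇒ E
  [4] b3 r2: no row ⇒ E
  [5] b3 r2: had r2 ⇒ H
  [6] b2 r6: no row ⇒ E
  [7] b4 r8: had r7 ⇒ C
  [8] b1 r8: had r9 ⇒ C
  [9] b2 r6: had r6 ⇒ H
  [10] b0 r11: had r0 ⇒ C
  [11] b1 r8: had r8 ⇒ H
  [12] b1 r8: had r8 ⇒ H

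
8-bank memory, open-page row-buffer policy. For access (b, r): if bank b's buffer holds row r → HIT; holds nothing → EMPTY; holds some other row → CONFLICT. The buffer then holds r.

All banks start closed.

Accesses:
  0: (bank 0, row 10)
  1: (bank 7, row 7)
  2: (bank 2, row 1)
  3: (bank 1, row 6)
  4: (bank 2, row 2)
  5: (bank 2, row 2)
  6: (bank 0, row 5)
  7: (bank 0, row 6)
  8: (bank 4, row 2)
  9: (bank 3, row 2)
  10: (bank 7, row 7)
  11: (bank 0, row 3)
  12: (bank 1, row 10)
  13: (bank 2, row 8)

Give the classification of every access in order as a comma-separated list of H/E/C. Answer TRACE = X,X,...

step 0: bank0 None->10 [EMPTY]
step 1: bank7 None->7 [EMPTY]
step 2: bank2 None->1 [EMPTY]
step 3: bank1 None->6 [EMPTY]
step 4: bank2 1->2 [CONFLICT]
step 5: bank2 2->2 [HIT]
step 6: bank0 10->5 [CONFLICT]
step 7: bank0 5->6 [CONFLICT]
step 8: bank4 None->2 [EMPTY]
step 9: bank3 None->2 [EMPTY]
step 10: bank7 7->7 [HIT]
step 11: bank0 6->3 [CONFLICT]
step 12: bank1 6->10 [CONFLICT]
step 13: bank2 2->8 [CONFLICT]

TRACE = E,E,E,E,C,H,C,C,E,E,H,C,C,C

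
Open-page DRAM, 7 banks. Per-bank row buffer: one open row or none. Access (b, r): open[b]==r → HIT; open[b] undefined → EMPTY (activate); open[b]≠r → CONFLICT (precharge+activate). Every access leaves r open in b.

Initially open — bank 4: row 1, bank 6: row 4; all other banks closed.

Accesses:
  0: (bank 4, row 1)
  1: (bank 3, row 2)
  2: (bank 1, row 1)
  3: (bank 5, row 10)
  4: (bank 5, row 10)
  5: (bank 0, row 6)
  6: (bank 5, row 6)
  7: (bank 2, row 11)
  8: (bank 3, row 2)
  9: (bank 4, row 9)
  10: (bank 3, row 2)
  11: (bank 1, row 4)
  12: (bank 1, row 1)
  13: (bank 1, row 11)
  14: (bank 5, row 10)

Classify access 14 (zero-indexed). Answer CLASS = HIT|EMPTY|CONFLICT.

CLASS = CONFLICT

step 0: bank4 1->1 [HIT]
step 1: bank3 None->2 [EMPTY]
step 2: bank1 None->1 [EMPTY]
step 3: bank5 None->10 [EMPTY]
step 4: bank5 10->10 [HIT]
step 5: bank0 None->6 [EMPTY]
step 6: bank5 10->6 [CONFLICT]
step 7: bank2 None->11 [EMPTY]
step 8: bank3 2->2 [HIT]
step 9: bank4 1->9 [CONFLICT]
step 10: bank3 2->2 [HIT]
step 11: bank1 1->4 [CONFLICT]
step 12: bank1 4->1 [CONFLICT]
step 13: bank1 1->11 [CONFLICT]
step 14: bank5 6->10 [CONFLICT]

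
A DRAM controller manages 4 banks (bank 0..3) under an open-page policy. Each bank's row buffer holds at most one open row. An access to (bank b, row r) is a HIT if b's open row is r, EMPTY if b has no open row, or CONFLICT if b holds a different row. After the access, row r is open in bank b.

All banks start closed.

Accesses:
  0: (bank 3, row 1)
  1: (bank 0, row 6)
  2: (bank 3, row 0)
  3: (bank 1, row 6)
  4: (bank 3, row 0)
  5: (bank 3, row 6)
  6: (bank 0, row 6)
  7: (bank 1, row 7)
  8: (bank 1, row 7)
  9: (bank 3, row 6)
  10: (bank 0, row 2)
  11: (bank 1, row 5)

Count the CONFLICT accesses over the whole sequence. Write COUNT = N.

COUNT = 5

#0 (3,1) E
#1 (0,6) E
#2 (3,0) C  (was 1)
#3 (1,6) E
#4 (3,0) H  (was 0)
#5 (3,6) C  (was 0)
#6 (0,6) H  (was 6)
#7 (1,7) C  (was 6)
#8 (1,7) H  (was 7)
#9 (3,6) H  (was 6)
#10 (0,2) C  (was 6)
#11 (1,5) C  (was 7)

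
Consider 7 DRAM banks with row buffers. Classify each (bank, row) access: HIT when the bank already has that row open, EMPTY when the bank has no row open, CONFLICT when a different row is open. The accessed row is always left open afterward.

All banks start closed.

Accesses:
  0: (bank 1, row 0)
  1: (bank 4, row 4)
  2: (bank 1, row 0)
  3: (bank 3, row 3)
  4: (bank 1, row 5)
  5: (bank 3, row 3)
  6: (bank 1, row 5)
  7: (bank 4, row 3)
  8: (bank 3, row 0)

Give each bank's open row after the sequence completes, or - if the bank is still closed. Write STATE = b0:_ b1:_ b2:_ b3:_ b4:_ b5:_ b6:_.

#0 (1,0) E
#1 (4,4) E
#2 (1,0) H  (was 0)
#3 (3,3) E
#4 (1,5) C  (was 0)
#5 (3,3) H  (was 3)
#6 (1,5) H  (was 5)
#7 (4,3) C  (was 4)
#8 (3,0) C  (was 3)

STATE = b0:- b1:5 b2:- b3:0 b4:3 b5:- b6:-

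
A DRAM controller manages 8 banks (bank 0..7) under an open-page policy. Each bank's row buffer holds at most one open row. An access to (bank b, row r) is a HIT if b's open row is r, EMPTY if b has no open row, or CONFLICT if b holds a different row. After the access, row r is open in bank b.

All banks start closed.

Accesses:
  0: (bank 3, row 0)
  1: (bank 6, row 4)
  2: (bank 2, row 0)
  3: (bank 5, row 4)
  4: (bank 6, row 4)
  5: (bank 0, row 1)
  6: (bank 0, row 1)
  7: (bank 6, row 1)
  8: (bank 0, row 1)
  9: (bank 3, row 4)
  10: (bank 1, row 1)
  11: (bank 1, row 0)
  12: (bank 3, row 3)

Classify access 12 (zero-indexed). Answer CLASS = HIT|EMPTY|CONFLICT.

0: bank 3 row 0 — prev None → EMPTY
1: bank 6 row 4 — prev None → EMPTY
2: bank 2 row 0 — prev None → EMPTY
3: bank 5 row 4 — prev None → EMPTY
4: bank 6 row 4 — prev 4 → HIT
5: bank 0 row 1 — prev None → EMPTY
6: bank 0 row 1 — prev 1 → HIT
7: bank 6 row 1 — prev 4 → CONFLICT
8: bank 0 row 1 — prev 1 → HIT
9: bank 3 row 4 — prev 0 → CONFLICT
10: bank 1 row 1 — prev None → EMPTY
11: bank 1 row 0 — prev 1 → CONFLICT
12: bank 3 row 3 — prev 4 → CONFLICT

CLASS = CONFLICT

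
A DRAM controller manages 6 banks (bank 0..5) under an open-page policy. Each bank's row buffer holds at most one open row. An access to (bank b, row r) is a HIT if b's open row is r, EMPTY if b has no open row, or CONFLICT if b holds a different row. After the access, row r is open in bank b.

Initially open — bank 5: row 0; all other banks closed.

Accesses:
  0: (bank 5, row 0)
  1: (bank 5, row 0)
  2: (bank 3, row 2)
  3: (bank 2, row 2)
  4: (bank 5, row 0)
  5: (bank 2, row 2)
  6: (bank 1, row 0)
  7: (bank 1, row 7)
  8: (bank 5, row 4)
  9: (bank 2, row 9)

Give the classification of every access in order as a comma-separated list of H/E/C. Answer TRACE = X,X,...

TRACE = H,H,E,E,H,H,E,C,C,C

step 0: bank5 0->0 [HIT]
step 1: bank5 0->0 [HIT]
step 2: bank3 None->2 [EMPTY]
step 3: bank2 None->2 [EMPTY]
step 4: bank5 0->0 [HIT]
step 5: bank2 2->2 [HIT]
step 6: bank1 None->0 [EMPTY]
step 7: bank1 0->7 [CONFLICT]
step 8: bank5 0->4 [CONFLICT]
step 9: bank2 2->9 [CONFLICT]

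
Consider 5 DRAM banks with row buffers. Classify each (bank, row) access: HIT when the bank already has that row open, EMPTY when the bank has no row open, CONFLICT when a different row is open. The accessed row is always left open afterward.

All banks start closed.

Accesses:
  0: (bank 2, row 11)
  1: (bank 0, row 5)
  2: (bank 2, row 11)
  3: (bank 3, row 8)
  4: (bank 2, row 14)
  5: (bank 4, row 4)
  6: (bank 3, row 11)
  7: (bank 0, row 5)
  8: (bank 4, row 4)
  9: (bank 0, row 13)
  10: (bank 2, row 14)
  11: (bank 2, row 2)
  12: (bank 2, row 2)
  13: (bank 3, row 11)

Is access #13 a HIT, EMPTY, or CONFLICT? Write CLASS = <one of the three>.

CLASS = HIT

#0 (2,11) E
#1 (0,5) E
#2 (2,11) H  (was 11)
#3 (3,8) E
#4 (2,14) C  (was 11)
#5 (4,4) E
#6 (3,11) C  (was 8)
#7 (0,5) H  (was 5)
#8 (4,4) H  (was 4)
#9 (0,13) C  (was 5)
#10 (2,14) H  (was 14)
#11 (2,2) C  (was 14)
#12 (2,2) H  (was 2)
#13 (3,11) H  (was 11)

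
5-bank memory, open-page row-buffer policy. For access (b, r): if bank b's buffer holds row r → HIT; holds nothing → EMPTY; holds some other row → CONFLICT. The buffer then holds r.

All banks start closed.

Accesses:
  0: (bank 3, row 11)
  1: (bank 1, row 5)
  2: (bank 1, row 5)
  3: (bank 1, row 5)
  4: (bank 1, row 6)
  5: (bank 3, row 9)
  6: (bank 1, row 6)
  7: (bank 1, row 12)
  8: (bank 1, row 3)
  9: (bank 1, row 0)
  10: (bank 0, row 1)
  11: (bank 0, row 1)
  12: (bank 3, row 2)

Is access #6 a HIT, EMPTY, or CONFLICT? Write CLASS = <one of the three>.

#0 (3,11) E
#1 (1,5) E
#2 (1,5) H  (was 5)
#3 (1,5) H  (was 5)
#4 (1,6) C  (was 5)
#5 (3,9) C  (was 11)
#6 (1,6) H  (was 6)
#7 (1,12) C  (was 6)
#8 (1,3) C  (was 12)
#9 (1,0) C  (was 3)
#10 (0,1) E
#11 (0,1) H  (was 1)
#12 (3,2) C  (was 9)

CLASS = HIT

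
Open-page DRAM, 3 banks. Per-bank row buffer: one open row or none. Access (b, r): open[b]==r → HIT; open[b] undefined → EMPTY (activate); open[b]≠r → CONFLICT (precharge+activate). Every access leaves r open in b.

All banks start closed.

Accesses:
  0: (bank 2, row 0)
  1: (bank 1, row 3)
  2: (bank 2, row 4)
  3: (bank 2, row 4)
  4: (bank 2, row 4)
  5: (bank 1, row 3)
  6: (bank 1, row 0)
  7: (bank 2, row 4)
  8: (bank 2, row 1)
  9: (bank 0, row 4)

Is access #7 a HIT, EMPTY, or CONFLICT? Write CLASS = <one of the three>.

0: bank 2 row 0 — prev None → EMPTY
1: bank 1 row 3 — prev None → EMPTY
2: bank 2 row 4 — prev 0 → CONFLICT
3: bank 2 row 4 — prev 4 → HIT
4: bank 2 row 4 — prev 4 → HIT
5: bank 1 row 3 — prev 3 → HIT
6: bank 1 row 0 — prev 3 → CONFLICT
7: bank 2 row 4 — prev 4 → HIT
8: bank 2 row 1 — prev 4 → CONFLICT
9: bank 0 row 4 — prev None → EMPTY

CLASS = HIT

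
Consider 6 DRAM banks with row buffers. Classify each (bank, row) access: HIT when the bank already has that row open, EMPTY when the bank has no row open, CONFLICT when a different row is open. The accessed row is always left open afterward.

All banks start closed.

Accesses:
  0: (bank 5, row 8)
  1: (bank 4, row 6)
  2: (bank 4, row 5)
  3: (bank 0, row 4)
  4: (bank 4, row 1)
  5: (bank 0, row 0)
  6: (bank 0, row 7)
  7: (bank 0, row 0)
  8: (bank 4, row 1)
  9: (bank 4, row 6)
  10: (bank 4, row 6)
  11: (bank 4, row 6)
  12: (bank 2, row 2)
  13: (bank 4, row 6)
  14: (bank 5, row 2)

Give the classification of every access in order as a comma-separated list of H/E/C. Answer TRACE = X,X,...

  [0] b5 r8: no row ⇒ E
  [1] b4 r6: no row ⇒ E
  [2] b4 r5: had r6 ⇒ C
  [3] b0 r4: no row ⇒ E
  [4] b4 r1: had r5 ⇒ C
  [5] b0 r0: had r4 ⇒ C
  [6] b0 r7: had r0 ⇒ C
  [7] b0 r0: had r7 ⇒ C
  [8] b4 r1: had r1 ⇒ H
  [9] b4 r6: had r1 ⇒ C
  [10] b4 r6: had r6 ⇒ H
  [11] b4 r6: had r6 ⇒ H
  [12] b2 r2: no row ⇒ E
  [13] b4 r6: had r6 ⇒ H
  [14] b5 r2: had r8 ⇒ C

TRACE = E,E,C,E,C,C,C,C,H,C,H,H,E,H,C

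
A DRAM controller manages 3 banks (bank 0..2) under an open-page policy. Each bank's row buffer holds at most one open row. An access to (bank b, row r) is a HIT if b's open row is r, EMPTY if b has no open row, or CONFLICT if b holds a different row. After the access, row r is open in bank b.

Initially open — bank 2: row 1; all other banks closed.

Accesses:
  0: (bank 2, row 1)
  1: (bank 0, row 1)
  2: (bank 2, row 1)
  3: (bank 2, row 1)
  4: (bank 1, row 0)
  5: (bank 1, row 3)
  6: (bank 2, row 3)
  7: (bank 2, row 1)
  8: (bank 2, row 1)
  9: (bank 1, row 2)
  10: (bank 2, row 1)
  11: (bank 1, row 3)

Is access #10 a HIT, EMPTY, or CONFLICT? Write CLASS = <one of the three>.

CLASS = HIT

  [0] b2 r1: had r1 ⇒ H
  [1] b0 r1: no row ⇒ E
  [2] b2 r1: had r1 ⇒ H
  [3] b2 r1: had r1 ⇒ H
  [4] b1 r0: no row ⇒ E
  [5] b1 r3: had r0 ⇒ C
  [6] b2 r3: had r1 ⇒ C
  [7] b2 r1: had r3 ⇒ C
  [8] b2 r1: had r1 ⇒ H
  [9] b1 r2: had r3 ⇒ C
  [10] b2 r1: had r1 ⇒ H
  [11] b1 r3: had r2 ⇒ C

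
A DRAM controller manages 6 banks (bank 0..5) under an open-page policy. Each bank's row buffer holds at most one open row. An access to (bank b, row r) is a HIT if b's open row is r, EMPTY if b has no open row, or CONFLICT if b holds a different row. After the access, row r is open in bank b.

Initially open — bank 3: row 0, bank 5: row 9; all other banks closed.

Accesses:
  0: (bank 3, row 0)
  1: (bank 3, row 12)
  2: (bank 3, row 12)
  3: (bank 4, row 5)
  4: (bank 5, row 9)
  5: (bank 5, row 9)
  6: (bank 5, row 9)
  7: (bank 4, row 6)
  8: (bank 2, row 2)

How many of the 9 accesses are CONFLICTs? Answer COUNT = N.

COUNT = 2

step 0: bank3 0->0 [HIT]
step 1: bank3 0->12 [CONFLICT]
step 2: bank3 12->12 [HIT]
step 3: bank4 None->5 [EMPTY]
step 4: bank5 9->9 [HIT]
step 5: bank5 9->9 [HIT]
step 6: bank5 9->9 [HIT]
step 7: bank4 5->6 [CONFLICT]
step 8: bank2 None->2 [EMPTY]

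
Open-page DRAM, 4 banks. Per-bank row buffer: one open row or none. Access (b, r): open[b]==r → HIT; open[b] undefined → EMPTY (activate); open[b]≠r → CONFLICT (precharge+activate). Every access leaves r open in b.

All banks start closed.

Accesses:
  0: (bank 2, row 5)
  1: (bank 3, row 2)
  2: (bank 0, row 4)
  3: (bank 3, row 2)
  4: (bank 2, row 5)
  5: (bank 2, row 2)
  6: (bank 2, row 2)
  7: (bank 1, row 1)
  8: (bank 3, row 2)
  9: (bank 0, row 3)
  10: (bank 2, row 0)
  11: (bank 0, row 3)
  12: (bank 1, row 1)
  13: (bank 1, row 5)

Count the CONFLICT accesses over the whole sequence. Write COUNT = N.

COUNT = 4

step 0: bank2 None->5 [EMPTY]
step 1: bank3 None->2 [EMPTY]
step 2: bank0 None->4 [EMPTY]
step 3: bank3 2->2 [HIT]
step 4: bank2 5->5 [HIT]
step 5: bank2 5->2 [CONFLICT]
step 6: bank2 2->2 [HIT]
step 7: bank1 None->1 [EMPTY]
step 8: bank3 2->2 [HIT]
step 9: bank0 4->3 [CONFLICT]
step 10: bank2 2->0 [CONFLICT]
step 11: bank0 3->3 [HIT]
step 12: bank1 1->1 [HIT]
step 13: bank1 1->5 [CONFLICT]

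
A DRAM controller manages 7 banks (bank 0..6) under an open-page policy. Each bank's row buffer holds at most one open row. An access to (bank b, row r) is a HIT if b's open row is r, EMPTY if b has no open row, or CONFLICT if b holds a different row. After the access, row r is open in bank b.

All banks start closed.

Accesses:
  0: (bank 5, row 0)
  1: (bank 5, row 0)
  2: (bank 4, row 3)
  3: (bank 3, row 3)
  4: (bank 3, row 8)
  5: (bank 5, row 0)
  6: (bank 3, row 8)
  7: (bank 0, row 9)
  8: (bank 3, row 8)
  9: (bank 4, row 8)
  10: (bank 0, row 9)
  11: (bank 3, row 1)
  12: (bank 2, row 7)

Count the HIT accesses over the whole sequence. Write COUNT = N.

COUNT = 5

#0 (5,0) E
#1 (5,0) H  (was 0)
#2 (4,3) E
#3 (3,3) E
#4 (3,8) C  (was 3)
#5 (5,0) H  (was 0)
#6 (3,8) H  (was 8)
#7 (0,9) E
#8 (3,8) H  (was 8)
#9 (4,8) C  (was 3)
#10 (0,9) H  (was 9)
#11 (3,1) C  (was 8)
#12 (2,7) E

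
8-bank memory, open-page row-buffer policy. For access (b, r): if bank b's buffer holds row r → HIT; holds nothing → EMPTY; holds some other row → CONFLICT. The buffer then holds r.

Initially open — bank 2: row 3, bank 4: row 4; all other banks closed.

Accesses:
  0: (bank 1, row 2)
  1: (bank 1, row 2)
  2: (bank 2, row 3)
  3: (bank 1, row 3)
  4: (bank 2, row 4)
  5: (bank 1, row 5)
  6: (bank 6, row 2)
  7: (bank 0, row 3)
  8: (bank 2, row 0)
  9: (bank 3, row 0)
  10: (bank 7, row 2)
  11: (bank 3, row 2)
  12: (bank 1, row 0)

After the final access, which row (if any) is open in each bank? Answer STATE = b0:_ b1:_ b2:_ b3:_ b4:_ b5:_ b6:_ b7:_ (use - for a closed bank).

0: bank 1 row 2 — prev None → EMPTY
1: bank 1 row 2 — prev 2 → HIT
2: bank 2 row 3 — prev 3 → HIT
3: bank 1 row 3 — prev 2 → CONFLICT
4: bank 2 row 4 — prev 3 → CONFLICT
5: bank 1 row 5 — prev 3 → CONFLICT
6: bank 6 row 2 — prev None → EMPTY
7: bank 0 row 3 — prev None → EMPTY
8: bank 2 row 0 — prev 4 → CONFLICT
9: bank 3 row 0 — prev None → EMPTY
10: bank 7 row 2 — prev None → EMPTY
11: bank 3 row 2 — prev 0 → CONFLICT
12: bank 1 row 0 — prev 5 → CONFLICT

STATE = b0:3 b1:0 b2:0 b3:2 b4:4 b5:- b6:2 b7:2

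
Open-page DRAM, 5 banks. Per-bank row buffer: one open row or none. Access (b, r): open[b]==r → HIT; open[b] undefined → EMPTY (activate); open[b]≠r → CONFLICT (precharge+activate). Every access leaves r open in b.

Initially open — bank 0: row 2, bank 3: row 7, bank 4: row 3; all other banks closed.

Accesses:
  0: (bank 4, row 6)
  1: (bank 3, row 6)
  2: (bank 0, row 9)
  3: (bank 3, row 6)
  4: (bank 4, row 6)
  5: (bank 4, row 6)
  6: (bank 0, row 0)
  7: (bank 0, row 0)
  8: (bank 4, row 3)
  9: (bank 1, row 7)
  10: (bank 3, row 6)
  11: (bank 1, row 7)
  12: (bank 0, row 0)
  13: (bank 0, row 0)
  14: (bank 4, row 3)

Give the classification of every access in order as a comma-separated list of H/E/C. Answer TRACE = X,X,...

0: bank 4 row 6 — prev 3 → CONFLICT
1: bank 3 row 6 — prev 7 → CONFLICT
2: bank 0 row 9 — prev 2 → CONFLICT
3: bank 3 row 6 — prev 6 → HIT
4: bank 4 row 6 — prev 6 → HIT
5: bank 4 row 6 — prev 6 → HIT
6: bank 0 row 0 — prev 9 → CONFLICT
7: bank 0 row 0 — prev 0 → HIT
8: bank 4 row 3 — prev 6 → CONFLICT
9: bank 1 row 7 — prev None → EMPTY
10: bank 3 row 6 — prev 6 → HIT
11: bank 1 row 7 — prev 7 → HIT
12: bank 0 row 0 — prev 0 → HIT
13: bank 0 row 0 — prev 0 → HIT
14: bank 4 row 3 — prev 3 → HIT

TRACE = C,C,C,H,H,H,C,H,C,E,H,H,H,H,H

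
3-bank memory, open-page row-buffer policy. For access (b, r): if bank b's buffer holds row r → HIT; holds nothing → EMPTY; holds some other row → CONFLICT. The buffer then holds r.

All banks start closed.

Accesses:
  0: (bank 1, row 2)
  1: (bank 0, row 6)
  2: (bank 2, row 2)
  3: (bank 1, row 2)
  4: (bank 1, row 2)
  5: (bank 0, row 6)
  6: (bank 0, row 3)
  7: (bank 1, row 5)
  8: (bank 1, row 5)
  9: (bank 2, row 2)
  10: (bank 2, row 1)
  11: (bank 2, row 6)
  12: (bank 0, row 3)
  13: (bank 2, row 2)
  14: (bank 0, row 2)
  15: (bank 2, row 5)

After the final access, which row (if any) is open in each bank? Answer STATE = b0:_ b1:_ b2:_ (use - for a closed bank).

step 0: bank1 None->2 [EMPTY]
step 1: bank0 None->6 [EMPTY]
step 2: bank2 None->2 [EMPTY]
step 3: bank1 2->2 [HIT]
step 4: bank1 2->2 [HIT]
step 5: bank0 6->6 [HIT]
step 6: bank0 6->3 [CONFLICT]
step 7: bank1 2->5 [CONFLICT]
step 8: bank1 5->5 [HIT]
step 9: bank2 2->2 [HIT]
step 10: bank2 2->1 [CONFLICT]
step 11: bank2 1->6 [CONFLICT]
step 12: bank0 3->3 [HIT]
step 13: bank2 6->2 [CONFLICT]
step 14: bank0 3->2 [CONFLICT]
step 15: bank2 2->5 [CONFLICT]

STATE = b0:2 b1:5 b2:5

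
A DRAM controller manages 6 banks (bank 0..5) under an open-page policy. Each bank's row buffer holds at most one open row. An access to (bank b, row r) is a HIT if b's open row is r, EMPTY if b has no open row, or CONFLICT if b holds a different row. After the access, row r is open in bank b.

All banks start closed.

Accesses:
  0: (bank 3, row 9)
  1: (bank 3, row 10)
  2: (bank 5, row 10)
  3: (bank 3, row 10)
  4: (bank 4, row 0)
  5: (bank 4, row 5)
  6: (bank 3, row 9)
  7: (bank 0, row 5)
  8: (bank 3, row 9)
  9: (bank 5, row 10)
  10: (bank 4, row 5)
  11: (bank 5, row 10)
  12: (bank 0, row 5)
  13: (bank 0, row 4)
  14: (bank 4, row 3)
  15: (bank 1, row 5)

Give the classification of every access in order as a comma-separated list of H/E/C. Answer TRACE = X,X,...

TRACE = E,C,E,H,E,C,C,E,H,H,H,H,H,C,C,E

#0 (3,9) E
#1 (3,10) C  (was 9)
#2 (5,10) E
#3 (3,10) H  (was 10)
#4 (4,0) E
#5 (4,5) C  (was 0)
#6 (3,9) C  (was 10)
#7 (0,5) E
#8 (3,9) H  (was 9)
#9 (5,10) H  (was 10)
#10 (4,5) H  (was 5)
#11 (5,10) H  (was 10)
#12 (0,5) H  (was 5)
#13 (0,4) C  (was 5)
#14 (4,3) C  (was 5)
#15 (1,5) E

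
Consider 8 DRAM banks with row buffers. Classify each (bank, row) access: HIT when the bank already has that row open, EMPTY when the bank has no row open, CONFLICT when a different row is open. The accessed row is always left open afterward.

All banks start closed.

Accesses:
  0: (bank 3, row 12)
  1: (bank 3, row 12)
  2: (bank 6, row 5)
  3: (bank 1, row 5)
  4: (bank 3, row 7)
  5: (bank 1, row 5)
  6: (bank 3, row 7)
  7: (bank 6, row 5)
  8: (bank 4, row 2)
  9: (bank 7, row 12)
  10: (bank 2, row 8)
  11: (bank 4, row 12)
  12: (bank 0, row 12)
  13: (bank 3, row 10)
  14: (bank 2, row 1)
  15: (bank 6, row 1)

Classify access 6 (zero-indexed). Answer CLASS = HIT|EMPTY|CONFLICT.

CLASS = HIT

0: bank 3 row 12 — prev None → EMPTY
1: bank 3 row 12 — prev 12 → HIT
2: bank 6 row 5 — prev None → EMPTY
3: bank 1 row 5 — prev None → EMPTY
4: bank 3 row 7 — prev 12 → CONFLICT
5: bank 1 row 5 — prev 5 → HIT
6: bank 3 row 7 — prev 7 → HIT
7: bank 6 row 5 — prev 5 → HIT
8: bank 4 row 2 — prev None → EMPTY
9: bank 7 row 12 — prev None → EMPTY
10: bank 2 row 8 — prev None → EMPTY
11: bank 4 row 12 — prev 2 → CONFLICT
12: bank 0 row 12 — prev None → EMPTY
13: bank 3 row 10 — prev 7 → CONFLICT
14: bank 2 row 1 — prev 8 → CONFLICT
15: bank 6 row 1 — prev 5 → CONFLICT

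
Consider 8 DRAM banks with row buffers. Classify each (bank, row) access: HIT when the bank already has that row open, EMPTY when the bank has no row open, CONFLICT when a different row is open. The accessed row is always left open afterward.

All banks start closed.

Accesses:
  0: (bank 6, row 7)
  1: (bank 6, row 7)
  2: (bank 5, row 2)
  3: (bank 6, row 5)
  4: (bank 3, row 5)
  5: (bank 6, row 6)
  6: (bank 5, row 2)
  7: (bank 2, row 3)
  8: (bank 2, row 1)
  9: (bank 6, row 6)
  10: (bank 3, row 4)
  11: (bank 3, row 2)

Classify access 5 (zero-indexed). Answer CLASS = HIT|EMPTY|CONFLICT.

CLASS = CONFLICT

step 0: bank6 None->7 [EMPTY]
step 1: bank6 7->7 [HIT]
step 2: bank5 None->2 [EMPTY]
step 3: bank6 7->5 [CONFLICT]
step 4: bank3 None->5 [EMPTY]
step 5: bank6 5->6 [CONFLICT]
step 6: bank5 2->2 [HIT]
step 7: bank2 None->3 [EMPTY]
step 8: bank2 3->1 [CONFLICT]
step 9: bank6 6->6 [HIT]
step 10: bank3 5->4 [CONFLICT]
step 11: bank3 4->2 [CONFLICT]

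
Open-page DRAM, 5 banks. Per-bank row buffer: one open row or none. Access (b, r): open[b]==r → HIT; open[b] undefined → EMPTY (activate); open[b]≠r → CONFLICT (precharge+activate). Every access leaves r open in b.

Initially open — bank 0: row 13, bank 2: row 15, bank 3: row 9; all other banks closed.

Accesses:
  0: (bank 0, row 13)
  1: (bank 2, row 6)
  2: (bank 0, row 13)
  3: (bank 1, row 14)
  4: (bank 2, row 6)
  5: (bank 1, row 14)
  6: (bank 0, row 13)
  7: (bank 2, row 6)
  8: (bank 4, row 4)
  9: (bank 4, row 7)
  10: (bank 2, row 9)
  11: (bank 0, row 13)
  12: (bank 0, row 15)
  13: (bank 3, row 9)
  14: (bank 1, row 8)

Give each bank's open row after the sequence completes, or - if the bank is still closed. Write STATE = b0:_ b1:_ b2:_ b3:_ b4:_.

STATE = b0:15 b1:8 b2:9 b3:9 b4:7

#0 (0,13) H  (was 13)
#1 (2,6) C  (was 15)
#2 (0,13) H  (was 13)
#3 (1,14) E
#4 (2,6) H  (was 6)
#5 (1,14) H  (was 14)
#6 (0,13) H  (was 13)
#7 (2,6) H  (was 6)
#8 (4,4) E
#9 (4,7) C  (was 4)
#10 (2,9) C  (was 6)
#11 (0,13) H  (was 13)
#12 (0,15) C  (was 13)
#13 (3,9) H  (was 9)
#14 (1,8) C  (was 14)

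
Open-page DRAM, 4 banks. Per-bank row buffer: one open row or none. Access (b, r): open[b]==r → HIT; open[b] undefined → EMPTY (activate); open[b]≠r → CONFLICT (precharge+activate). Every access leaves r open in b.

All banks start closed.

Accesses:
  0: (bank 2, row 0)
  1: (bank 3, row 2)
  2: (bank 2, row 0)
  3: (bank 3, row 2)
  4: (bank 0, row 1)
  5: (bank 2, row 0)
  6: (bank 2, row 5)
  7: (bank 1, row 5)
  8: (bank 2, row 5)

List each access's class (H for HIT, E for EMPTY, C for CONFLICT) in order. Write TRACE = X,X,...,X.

0: bank 2 row 0 — prev None → EMPTY
1: bank 3 row 2 — prev None → EMPTY
2: bank 2 row 0 — prev 0 → HIT
3: bank 3 row 2 — prev 2 → HIT
4: bank 0 row 1 — prev None → EMPTY
5: bank 2 row 0 — prev 0 → HIT
6: bank 2 row 5 — prev 0 → CONFLICT
7: bank 1 row 5 — prev None → EMPTY
8: bank 2 row 5 — prev 5 → HIT

TRACE = E,E,H,H,E,H,C,E,H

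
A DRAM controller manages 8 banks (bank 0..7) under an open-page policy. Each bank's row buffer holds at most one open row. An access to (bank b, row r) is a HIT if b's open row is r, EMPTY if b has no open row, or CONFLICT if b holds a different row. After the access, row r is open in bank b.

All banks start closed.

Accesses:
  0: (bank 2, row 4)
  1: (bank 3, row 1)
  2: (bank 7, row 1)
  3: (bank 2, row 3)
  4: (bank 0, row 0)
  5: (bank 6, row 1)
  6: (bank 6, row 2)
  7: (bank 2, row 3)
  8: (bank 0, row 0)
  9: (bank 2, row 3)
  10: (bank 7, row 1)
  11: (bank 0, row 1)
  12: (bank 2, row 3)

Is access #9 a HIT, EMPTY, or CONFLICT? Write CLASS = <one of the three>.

CLASS = HIT

0: bank 2 row 4 — prev None → EMPTY
1: bank 3 row 1 — prev None → EMPTY
2: bank 7 row 1 — prev None → EMPTY
3: bank 2 row 3 — prev 4 → CONFLICT
4: bank 0 row 0 — prev None → EMPTY
5: bank 6 row 1 — prev None → EMPTY
6: bank 6 row 2 — prev 1 → CONFLICT
7: bank 2 row 3 — prev 3 → HIT
8: bank 0 row 0 — prev 0 → HIT
9: bank 2 row 3 — prev 3 → HIT
10: bank 7 row 1 — prev 1 → HIT
11: bank 0 row 1 — prev 0 → CONFLICT
12: bank 2 row 3 — prev 3 → HIT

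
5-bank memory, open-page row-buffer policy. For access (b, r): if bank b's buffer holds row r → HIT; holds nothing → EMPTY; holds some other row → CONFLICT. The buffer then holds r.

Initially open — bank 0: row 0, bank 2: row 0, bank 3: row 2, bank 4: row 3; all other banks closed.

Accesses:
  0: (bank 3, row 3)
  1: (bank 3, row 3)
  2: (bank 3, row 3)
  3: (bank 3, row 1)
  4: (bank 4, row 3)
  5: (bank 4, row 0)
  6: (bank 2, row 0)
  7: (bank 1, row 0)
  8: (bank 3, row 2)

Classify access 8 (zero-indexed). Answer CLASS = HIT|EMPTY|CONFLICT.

CLASS = CONFLICT

0: bank 3 row 3 — prev 2 → CONFLICT
1: bank 3 row 3 — prev 3 → HIT
2: bank 3 row 3 — prev 3 → HIT
3: bank 3 row 1 — prev 3 → CONFLICT
4: bank 4 row 3 — prev 3 → HIT
5: bank 4 row 0 — prev 3 → CONFLICT
6: bank 2 row 0 — prev 0 → HIT
7: bank 1 row 0 — prev None → EMPTY
8: bank 3 row 2 — prev 1 → CONFLICT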